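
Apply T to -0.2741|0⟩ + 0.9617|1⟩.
-0.2741|0⟩ + (0.68 + 0.68i)|1⟩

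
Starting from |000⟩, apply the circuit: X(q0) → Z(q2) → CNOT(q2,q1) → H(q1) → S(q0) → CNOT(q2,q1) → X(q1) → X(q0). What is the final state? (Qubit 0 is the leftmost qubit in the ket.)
(1/√2)i|000⟩ + (1/√2)i|010⟩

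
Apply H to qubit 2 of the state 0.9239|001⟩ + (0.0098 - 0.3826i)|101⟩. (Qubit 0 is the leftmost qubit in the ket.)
0.6533|000⟩ - 0.6533|001⟩ + (0.00693 - 0.2705i)|100⟩ + (-0.00693 + 0.2705i)|101⟩

H on qubit 2 mixes each pair of kets that differ only in qubit 2: amplitudes (a, b) of (|…0…⟩, |…1…⟩) become ((a + b)/√2, (a − b)/√2). Kets absent from the input have amplitude 0.
(|000⟩, |001⟩): (a, b) = (0, 0.9239) → (0.6533, -0.6533)
(|100⟩, |101⟩): (a, b) = (0, (0.0098 - 0.3826i)) → ((0.00693 - 0.2705i), (-0.00693 + 0.2705i))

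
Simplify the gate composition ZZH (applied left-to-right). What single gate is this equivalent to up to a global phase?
H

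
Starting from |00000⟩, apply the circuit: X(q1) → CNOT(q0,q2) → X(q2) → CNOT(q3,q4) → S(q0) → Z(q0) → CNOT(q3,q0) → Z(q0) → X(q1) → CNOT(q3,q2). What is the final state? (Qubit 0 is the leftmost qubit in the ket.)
|00100⟩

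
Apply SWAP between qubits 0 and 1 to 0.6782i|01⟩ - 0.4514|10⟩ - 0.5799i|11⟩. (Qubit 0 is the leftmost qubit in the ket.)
-0.4514|01⟩ + 0.6782i|10⟩ - 0.5799i|11⟩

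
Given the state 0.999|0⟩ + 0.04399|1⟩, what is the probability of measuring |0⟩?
0.998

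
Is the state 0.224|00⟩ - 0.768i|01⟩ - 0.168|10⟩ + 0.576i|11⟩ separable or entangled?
Separable

Writing the state as a|00⟩ + b|01⟩ + c|10⟩ + d|11⟩, it is a product state iff ad − bc = 0.
Here (a, b, c, d) = (0.224, -0.768i, -0.168, 0.576i): ad − bc = (0.224)(0.576i) − (-0.768i)(-0.168) = 0, so the state is separable.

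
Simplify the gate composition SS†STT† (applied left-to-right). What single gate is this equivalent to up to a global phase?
S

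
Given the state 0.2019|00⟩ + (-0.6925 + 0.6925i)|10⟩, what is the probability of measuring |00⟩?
0.04076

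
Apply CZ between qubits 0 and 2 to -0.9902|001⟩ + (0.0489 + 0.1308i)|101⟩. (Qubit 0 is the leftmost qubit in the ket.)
-0.9902|001⟩ + (-0.0489 - 0.1308i)|101⟩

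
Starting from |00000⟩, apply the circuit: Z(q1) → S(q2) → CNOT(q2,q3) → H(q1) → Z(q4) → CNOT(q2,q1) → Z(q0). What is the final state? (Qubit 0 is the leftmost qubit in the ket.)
1/√2|00000⟩ + 1/√2|01000⟩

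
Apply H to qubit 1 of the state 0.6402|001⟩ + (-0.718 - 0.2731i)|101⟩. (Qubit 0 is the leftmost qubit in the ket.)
0.4527|001⟩ + 0.4527|011⟩ + (-0.5077 - 0.1931i)|101⟩ + (-0.5077 - 0.1931i)|111⟩

H on qubit 1 mixes each pair of kets that differ only in qubit 1: amplitudes (a, b) of (|…0…⟩, |…1…⟩) become ((a + b)/√2, (a − b)/√2). Kets absent from the input have amplitude 0.
(|001⟩, |011⟩): (a, b) = (0.6402, 0) → (0.4527, 0.4527)
(|101⟩, |111⟩): (a, b) = ((-0.718 - 0.2731i), 0) → ((-0.5077 - 0.1931i), (-0.5077 - 0.1931i))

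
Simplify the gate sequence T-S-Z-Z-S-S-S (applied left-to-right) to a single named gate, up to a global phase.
T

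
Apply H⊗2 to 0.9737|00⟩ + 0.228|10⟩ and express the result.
0.6009|00⟩ + 0.6009|01⟩ + 0.3729|10⟩ + 0.3729|11⟩

H⊗2 gives amp(|y⟩) = (1/2) Σ_x (−1)^(x·y) amp(|x⟩), where x·y is the number of positions in which both x and y have a 1.
|00⟩: (0.9737 + 0.228)/2 = 0.6009
|01⟩: (0.9737 + 0.228)/2 = 0.6009
|10⟩: (0.9737 - 0.228)/2 = 0.3729
|11⟩: (0.9737 - 0.228)/2 = 0.3729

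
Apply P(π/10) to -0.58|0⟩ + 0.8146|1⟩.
-0.58|0⟩ + (0.7747 + 0.2517i)|1⟩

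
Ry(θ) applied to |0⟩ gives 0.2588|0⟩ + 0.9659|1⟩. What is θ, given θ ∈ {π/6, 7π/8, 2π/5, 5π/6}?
5π/6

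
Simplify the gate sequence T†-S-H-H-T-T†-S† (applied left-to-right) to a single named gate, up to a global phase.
T†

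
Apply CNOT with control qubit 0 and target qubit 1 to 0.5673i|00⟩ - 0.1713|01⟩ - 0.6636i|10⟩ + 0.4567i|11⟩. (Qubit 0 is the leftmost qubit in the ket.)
0.5673i|00⟩ - 0.1713|01⟩ + 0.4567i|10⟩ - 0.6636i|11⟩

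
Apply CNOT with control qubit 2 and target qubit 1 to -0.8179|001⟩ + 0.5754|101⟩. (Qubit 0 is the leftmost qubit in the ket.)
-0.8179|011⟩ + 0.5754|111⟩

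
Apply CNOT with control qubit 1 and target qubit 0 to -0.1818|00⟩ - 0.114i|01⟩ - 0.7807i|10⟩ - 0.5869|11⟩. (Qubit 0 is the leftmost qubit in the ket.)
-0.1818|00⟩ - 0.5869|01⟩ - 0.7807i|10⟩ - 0.114i|11⟩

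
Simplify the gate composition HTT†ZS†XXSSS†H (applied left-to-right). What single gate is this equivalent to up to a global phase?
X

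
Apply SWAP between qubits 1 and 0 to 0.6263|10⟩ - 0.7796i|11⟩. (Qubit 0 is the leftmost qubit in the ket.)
0.6263|01⟩ - 0.7796i|11⟩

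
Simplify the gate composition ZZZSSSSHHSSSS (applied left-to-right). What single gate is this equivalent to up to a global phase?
Z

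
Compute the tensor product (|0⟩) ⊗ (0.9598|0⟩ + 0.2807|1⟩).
0.9598|00⟩ + 0.2807|01⟩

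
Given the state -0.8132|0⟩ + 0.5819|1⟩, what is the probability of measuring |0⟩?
0.6613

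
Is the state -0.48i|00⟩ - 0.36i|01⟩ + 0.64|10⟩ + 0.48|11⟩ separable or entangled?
Separable

Writing the state as a|00⟩ + b|01⟩ + c|10⟩ + d|11⟩, it is a product state iff ad − bc = 0.
Here (a, b, c, d) = (-0.48i, -0.36i, 0.64, 0.48): ad − bc = (-0.48i)(0.48) − (-0.36i)(0.64) = 0, so the state is separable.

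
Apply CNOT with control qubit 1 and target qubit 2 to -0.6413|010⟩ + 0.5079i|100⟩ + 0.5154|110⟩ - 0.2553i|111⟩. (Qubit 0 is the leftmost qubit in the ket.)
-0.6413|011⟩ + 0.5079i|100⟩ - 0.2553i|110⟩ + 0.5154|111⟩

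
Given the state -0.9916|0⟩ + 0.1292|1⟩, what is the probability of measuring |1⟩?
0.01669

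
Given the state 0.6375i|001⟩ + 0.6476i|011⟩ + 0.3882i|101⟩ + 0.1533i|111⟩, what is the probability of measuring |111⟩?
0.0235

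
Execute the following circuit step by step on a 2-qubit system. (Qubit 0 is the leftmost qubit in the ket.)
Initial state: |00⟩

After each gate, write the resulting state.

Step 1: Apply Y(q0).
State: i|10⟩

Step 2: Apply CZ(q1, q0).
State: i|10⟩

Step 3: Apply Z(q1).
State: i|10⟩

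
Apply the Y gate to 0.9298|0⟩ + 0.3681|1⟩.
-0.3681i|0⟩ + 0.9298i|1⟩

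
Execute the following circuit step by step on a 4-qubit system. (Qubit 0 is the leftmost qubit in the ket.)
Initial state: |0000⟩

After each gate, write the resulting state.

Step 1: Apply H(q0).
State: 1/√2|0000⟩ + 1/√2|1000⟩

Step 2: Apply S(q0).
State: 1/√2|0000⟩ + (1/√2)i|1000⟩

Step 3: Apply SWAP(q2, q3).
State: 1/√2|0000⟩ + (1/√2)i|1000⟩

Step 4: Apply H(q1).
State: 1/2|0000⟩ + 1/2|0100⟩ + (1/2)i|1000⟩ + (1/2)i|1100⟩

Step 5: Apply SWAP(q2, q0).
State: 1/2|0000⟩ + (1/2)i|0010⟩ + 1/2|0100⟩ + (1/2)i|0110⟩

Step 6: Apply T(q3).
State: 1/2|0000⟩ + (1/2)i|0010⟩ + 1/2|0100⟩ + (1/2)i|0110⟩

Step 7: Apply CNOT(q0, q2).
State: 1/2|0000⟩ + (1/2)i|0010⟩ + 1/2|0100⟩ + (1/2)i|0110⟩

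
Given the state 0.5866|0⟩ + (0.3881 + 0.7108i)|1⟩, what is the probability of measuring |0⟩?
0.3441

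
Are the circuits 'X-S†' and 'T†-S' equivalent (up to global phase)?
No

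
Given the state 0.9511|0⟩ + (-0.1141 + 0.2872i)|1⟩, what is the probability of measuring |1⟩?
0.0955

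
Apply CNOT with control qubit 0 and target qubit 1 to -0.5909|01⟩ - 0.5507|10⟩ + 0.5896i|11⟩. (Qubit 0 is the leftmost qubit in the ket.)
-0.5909|01⟩ + 0.5896i|10⟩ - 0.5507|11⟩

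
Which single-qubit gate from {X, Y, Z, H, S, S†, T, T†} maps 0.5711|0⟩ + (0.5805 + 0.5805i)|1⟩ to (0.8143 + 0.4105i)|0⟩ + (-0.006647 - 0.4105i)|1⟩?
H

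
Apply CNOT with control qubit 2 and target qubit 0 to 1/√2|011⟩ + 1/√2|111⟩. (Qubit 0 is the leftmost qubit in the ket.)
1/√2|011⟩ + 1/√2|111⟩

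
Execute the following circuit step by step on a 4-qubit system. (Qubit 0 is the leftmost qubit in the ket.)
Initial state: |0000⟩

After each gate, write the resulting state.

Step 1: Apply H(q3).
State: 1/√2|0000⟩ + 1/√2|0001⟩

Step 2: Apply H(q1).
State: 1/2|0000⟩ + 1/2|0001⟩ + 1/2|0100⟩ + 1/2|0101⟩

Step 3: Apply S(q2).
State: 1/2|0000⟩ + 1/2|0001⟩ + 1/2|0100⟩ + 1/2|0101⟩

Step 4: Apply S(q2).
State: 1/2|0000⟩ + 1/2|0001⟩ + 1/2|0100⟩ + 1/2|0101⟩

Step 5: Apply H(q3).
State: 1/√2|0000⟩ + 1/√2|0100⟩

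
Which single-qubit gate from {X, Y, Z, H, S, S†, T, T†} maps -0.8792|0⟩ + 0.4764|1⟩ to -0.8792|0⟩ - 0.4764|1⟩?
Z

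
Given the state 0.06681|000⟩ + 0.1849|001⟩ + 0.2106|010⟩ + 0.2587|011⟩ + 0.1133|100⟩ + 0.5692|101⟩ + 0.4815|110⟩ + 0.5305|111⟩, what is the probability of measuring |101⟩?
0.324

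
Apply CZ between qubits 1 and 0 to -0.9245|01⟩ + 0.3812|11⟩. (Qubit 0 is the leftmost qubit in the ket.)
-0.9245|01⟩ - 0.3812|11⟩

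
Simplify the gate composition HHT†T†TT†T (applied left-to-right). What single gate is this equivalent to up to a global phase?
T†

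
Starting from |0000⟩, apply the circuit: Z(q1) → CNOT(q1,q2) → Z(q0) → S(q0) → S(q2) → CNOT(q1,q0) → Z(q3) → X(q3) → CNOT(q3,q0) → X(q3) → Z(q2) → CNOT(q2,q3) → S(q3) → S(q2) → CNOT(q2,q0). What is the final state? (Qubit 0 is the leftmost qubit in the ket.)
|1000⟩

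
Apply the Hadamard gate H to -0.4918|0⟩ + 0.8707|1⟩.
0.2679|0⟩ - 0.9634|1⟩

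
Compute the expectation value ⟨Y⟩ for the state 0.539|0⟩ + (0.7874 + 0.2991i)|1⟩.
0.3224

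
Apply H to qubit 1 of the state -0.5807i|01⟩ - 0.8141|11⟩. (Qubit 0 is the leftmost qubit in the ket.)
-0.4106i|00⟩ + 0.4106i|01⟩ - 0.5757|10⟩ + 0.5757|11⟩

H on qubit 1 mixes each pair of kets that differ only in qubit 1: amplitudes (a, b) of (|…0…⟩, |…1…⟩) become ((a + b)/√2, (a − b)/√2). Kets absent from the input have amplitude 0.
(|00⟩, |01⟩): (a, b) = (0, -0.5807i) → (-0.4106i, 0.4106i)
(|10⟩, |11⟩): (a, b) = (0, -0.8141) → (-0.5757, 0.5757)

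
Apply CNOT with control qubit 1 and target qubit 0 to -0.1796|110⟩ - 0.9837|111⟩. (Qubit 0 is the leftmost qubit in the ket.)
-0.1796|010⟩ - 0.9837|011⟩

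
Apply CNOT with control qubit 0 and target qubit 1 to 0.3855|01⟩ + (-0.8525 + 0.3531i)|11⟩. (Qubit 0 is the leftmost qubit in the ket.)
0.3855|01⟩ + (-0.8525 + 0.3531i)|10⟩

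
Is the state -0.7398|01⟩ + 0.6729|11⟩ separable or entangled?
Separable

Writing the state as a|00⟩ + b|01⟩ + c|10⟩ + d|11⟩, it is a product state iff ad − bc = 0.
Here (a, b, c, d) = (0, -0.7398, 0, 0.6729): ad − bc = (0)(0.6729) − (-0.7398)(0) = 0, so the state is separable.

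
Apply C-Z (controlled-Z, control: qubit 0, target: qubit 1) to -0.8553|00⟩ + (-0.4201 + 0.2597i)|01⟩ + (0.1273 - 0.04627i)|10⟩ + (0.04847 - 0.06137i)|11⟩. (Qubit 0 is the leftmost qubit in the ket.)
-0.8553|00⟩ + (-0.4201 + 0.2597i)|01⟩ + (0.1273 - 0.04627i)|10⟩ + (-0.04847 + 0.06137i)|11⟩

C-Z leaves the control-|0⟩ kets |00⟩, |01⟩ unchanged and applies Z to qubit 1 on the control-|1⟩ pair (|10⟩, |11⟩).
Z = [[1, 0], [0, -1]].
With a = amp(|10⟩) = (0.1273 - 0.04627i) and b = amp(|11⟩) = (0.04847 - 0.06137i):
new amp(|10⟩) = (1)·a = (0.1273 - 0.04627i)
new amp(|11⟩) = (-1)·b = (-0.04847 + 0.06137i)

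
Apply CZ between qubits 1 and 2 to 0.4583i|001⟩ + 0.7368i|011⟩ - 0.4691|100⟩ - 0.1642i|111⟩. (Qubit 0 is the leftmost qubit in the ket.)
0.4583i|001⟩ - 0.7368i|011⟩ - 0.4691|100⟩ + 0.1642i|111⟩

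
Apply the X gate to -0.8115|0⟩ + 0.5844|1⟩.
0.5844|0⟩ - 0.8115|1⟩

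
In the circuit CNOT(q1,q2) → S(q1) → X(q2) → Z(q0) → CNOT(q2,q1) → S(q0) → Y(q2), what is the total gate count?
7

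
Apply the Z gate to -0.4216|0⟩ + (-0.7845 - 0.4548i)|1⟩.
-0.4216|0⟩ + (0.7845 + 0.4548i)|1⟩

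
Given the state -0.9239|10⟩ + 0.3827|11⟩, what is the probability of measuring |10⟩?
0.8536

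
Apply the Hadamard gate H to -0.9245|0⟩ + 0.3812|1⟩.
-0.3842|0⟩ - 0.9233|1⟩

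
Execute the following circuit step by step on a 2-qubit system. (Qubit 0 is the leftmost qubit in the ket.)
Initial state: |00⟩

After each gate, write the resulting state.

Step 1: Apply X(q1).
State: |01⟩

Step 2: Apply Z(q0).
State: |01⟩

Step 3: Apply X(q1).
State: |00⟩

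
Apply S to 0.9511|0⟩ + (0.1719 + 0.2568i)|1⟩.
0.9511|0⟩ + (-0.2568 + 0.1719i)|1⟩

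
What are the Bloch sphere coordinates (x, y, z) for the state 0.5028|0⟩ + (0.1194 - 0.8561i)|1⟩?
(0.1201, -0.8609, -0.4944)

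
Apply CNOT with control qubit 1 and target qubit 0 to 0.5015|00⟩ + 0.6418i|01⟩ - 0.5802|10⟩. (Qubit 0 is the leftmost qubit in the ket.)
0.5015|00⟩ - 0.5802|10⟩ + 0.6418i|11⟩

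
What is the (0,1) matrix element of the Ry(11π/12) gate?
-0.9914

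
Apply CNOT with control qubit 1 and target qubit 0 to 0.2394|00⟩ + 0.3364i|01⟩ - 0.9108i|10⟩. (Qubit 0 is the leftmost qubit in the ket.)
0.2394|00⟩ - 0.9108i|10⟩ + 0.3364i|11⟩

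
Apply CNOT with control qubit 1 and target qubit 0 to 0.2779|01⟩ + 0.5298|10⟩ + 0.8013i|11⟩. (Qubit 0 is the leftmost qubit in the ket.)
0.8013i|01⟩ + 0.5298|10⟩ + 0.2779|11⟩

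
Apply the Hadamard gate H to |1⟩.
1/√2|0⟩ - 1/√2|1⟩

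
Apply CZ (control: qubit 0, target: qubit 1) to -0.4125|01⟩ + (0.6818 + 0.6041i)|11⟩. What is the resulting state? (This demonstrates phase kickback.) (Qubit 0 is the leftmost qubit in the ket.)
-0.4125|01⟩ + (-0.6818 - 0.6041i)|11⟩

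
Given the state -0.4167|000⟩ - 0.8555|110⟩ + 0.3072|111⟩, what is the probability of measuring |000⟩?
0.1736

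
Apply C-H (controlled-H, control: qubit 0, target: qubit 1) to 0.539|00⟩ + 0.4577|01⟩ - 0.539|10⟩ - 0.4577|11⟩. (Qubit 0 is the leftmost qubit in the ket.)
0.539|00⟩ + 0.4577|01⟩ - 0.7048|10⟩ - 0.05749|11⟩

C-H leaves the control-|0⟩ kets |00⟩, |01⟩ unchanged and applies H to qubit 1 on the control-|1⟩ pair (|10⟩, |11⟩).
H = [[1/√2, 1/√2], [1/√2, -1/√2]].
With a = amp(|10⟩) = -0.539 and b = amp(|11⟩) = -0.4577:
new amp(|10⟩) = (1/√2)·a + (1/√2)·b = -0.7048
new amp(|11⟩) = (1/√2)·a + (-1/√2)·b = -0.05749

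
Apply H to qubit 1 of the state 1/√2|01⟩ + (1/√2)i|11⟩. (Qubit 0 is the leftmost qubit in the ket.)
1/2|00⟩ - 1/2|01⟩ + (1/2)i|10⟩ - (1/2)i|11⟩

H on qubit 1 mixes each pair of kets that differ only in qubit 1: amplitudes (a, b) of (|…0…⟩, |…1…⟩) become ((a + b)/√2, (a − b)/√2). Kets absent from the input have amplitude 0.
(|00⟩, |01⟩): (a, b) = (0, 1/√2) → (1/2, -1/2)
(|10⟩, |11⟩): (a, b) = (0, (1/√2)i) → ((1/2)i, -(1/2)i)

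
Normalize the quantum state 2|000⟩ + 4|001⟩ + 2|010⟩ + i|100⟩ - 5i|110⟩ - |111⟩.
0.2801|000⟩ + 0.5601|001⟩ + 0.2801|010⟩ + 0.14i|100⟩ - 0.7001i|110⟩ - 0.14|111⟩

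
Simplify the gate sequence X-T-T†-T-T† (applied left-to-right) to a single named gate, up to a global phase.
X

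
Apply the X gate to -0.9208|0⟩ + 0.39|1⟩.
0.39|0⟩ - 0.9208|1⟩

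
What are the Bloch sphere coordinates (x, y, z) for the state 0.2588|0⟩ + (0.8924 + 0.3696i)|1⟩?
(0.4619, 0.1913, -0.866)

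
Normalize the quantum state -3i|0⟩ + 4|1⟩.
-0.6i|0⟩ + 0.8|1⟩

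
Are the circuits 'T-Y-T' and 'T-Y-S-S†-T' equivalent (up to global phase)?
Yes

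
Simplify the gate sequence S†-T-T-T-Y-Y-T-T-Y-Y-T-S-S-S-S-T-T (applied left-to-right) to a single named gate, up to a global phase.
S†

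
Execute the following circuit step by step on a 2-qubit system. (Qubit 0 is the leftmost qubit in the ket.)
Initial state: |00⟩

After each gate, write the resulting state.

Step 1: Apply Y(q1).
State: i|01⟩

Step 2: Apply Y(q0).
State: -|11⟩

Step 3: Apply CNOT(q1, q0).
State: -|01⟩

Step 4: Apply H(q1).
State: -1/√2|00⟩ + 1/√2|01⟩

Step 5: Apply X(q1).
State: 1/√2|00⟩ - 1/√2|01⟩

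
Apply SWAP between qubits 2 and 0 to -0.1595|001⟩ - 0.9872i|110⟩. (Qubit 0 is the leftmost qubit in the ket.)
-0.9872i|011⟩ - 0.1595|100⟩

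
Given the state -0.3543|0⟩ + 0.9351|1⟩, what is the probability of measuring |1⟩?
0.8744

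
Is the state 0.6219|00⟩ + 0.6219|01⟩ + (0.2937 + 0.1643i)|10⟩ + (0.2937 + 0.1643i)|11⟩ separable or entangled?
Separable

Writing the state as a|00⟩ + b|01⟩ + c|10⟩ + d|11⟩, it is a product state iff ad − bc = 0.
Here (a, b, c, d) = (0.6219, 0.6219, (0.2937 + 0.1643i), (0.2937 + 0.1643i)): ad − bc = (0.6219)(0.2937 + 0.1643i) − (0.6219)(0.2937 + 0.1643i) = 0, so the state is separable.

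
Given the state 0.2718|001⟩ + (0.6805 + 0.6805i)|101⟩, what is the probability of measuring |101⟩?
0.9262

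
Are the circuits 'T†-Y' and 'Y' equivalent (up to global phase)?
No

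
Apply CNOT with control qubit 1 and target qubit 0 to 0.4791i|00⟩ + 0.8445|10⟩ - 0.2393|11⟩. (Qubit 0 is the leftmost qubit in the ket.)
0.4791i|00⟩ - 0.2393|01⟩ + 0.8445|10⟩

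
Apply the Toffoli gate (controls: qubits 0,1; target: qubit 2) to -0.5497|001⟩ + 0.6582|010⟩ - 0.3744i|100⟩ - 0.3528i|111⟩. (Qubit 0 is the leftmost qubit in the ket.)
-0.5497|001⟩ + 0.6582|010⟩ - 0.3744i|100⟩ - 0.3528i|110⟩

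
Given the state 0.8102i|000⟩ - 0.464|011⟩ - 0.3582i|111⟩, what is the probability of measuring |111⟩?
0.1283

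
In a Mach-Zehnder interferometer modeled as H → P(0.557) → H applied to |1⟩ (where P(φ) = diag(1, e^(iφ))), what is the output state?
(0.07558 - 0.2643i)|0⟩ + (0.9244 + 0.2643i)|1⟩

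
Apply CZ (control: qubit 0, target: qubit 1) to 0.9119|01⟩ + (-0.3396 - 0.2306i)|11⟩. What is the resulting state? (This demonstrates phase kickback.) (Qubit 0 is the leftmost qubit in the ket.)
0.9119|01⟩ + (0.3396 + 0.2306i)|11⟩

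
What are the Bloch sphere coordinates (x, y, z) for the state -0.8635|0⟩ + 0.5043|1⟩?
(-0.8709, 0, 0.4913)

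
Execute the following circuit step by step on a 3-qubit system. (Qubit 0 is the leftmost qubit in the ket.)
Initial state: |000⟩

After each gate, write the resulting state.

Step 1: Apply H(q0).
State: 1/√2|000⟩ + 1/√2|100⟩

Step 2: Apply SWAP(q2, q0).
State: 1/√2|000⟩ + 1/√2|001⟩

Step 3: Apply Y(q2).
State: -(1/√2)i|000⟩ + (1/√2)i|001⟩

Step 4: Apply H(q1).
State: -(1/2)i|000⟩ + (1/2)i|001⟩ - (1/2)i|010⟩ + (1/2)i|011⟩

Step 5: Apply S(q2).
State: -(1/2)i|000⟩ - 1/2|001⟩ - (1/2)i|010⟩ - 1/2|011⟩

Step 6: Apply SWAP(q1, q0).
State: -(1/2)i|000⟩ - 1/2|001⟩ - (1/2)i|100⟩ - 1/2|101⟩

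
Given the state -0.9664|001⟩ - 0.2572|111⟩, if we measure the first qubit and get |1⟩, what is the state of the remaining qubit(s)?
-|11⟩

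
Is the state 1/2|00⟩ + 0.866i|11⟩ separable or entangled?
Entangled

Writing the state as a|00⟩ + b|01⟩ + c|10⟩ + d|11⟩, it is a product state iff ad − bc = 0.
Here (a, b, c, d) = (1/2, 0, 0, 0.866i): ad − bc = (1/2)(0.866i) − (0)(0) = 0.433i ≠ 0, so the state is entangled.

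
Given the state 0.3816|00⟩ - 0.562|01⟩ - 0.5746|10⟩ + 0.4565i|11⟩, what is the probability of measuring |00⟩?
0.1456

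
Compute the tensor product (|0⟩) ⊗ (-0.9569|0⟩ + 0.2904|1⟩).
-0.9569|00⟩ + 0.2904|01⟩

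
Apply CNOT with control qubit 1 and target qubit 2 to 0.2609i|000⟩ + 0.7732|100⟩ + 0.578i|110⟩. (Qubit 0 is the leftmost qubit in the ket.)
0.2609i|000⟩ + 0.7732|100⟩ + 0.578i|111⟩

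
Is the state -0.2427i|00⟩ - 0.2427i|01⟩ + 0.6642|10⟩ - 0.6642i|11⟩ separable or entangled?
Entangled

Writing the state as a|00⟩ + b|01⟩ + c|10⟩ + d|11⟩, it is a product state iff ad − bc = 0.
Here (a, b, c, d) = (-0.2427i, -0.2427i, 0.6642, -0.6642i): ad − bc = (-0.2427i)(-0.6642i) − (-0.2427i)(0.6642) = (-0.1612 + 0.1612i) ≠ 0, so the state is entangled.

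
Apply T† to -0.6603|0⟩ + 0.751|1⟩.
-0.6603|0⟩ + (0.531 - 0.531i)|1⟩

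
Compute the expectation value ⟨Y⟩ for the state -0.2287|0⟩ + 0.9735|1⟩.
0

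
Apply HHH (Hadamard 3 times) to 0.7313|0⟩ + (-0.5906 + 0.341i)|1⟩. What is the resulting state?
(0.09949 + 0.2411i)|0⟩ + (0.9347 - 0.2411i)|1⟩

H² = I, so H^3 = H: a single Hadamard. With (a, b) = (0.7313, (-0.5906 + 0.341i)), H gives ((a + b)/√2, (a − b)/√2) = ((0.09949 + 0.2411i), (0.9347 - 0.2411i)).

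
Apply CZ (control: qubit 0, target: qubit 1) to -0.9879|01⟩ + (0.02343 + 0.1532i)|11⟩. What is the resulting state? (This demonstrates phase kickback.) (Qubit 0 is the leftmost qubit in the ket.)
-0.9879|01⟩ + (-0.02343 - 0.1532i)|11⟩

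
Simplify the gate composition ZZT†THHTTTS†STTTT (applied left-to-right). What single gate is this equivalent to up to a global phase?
T†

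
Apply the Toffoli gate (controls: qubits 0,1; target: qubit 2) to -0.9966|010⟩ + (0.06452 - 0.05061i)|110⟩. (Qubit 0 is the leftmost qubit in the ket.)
-0.9966|010⟩ + (0.06452 - 0.05061i)|111⟩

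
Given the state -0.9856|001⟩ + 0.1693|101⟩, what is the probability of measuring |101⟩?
0.02866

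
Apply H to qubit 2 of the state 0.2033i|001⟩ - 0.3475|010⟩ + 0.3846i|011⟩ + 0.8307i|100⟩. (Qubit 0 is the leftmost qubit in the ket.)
0.1438i|000⟩ - 0.1438i|001⟩ + (-0.2457 + 0.272i)|010⟩ + (-0.2457 - 0.272i)|011⟩ + 0.5874i|100⟩ + 0.5874i|101⟩

H on qubit 2 mixes each pair of kets that differ only in qubit 2: amplitudes (a, b) of (|…0…⟩, |…1…⟩) become ((a + b)/√2, (a − b)/√2). Kets absent from the input have amplitude 0.
(|000⟩, |001⟩): (a, b) = (0, 0.2033i) → (0.1438i, -0.1438i)
(|010⟩, |011⟩): (a, b) = (-0.3475, 0.3846i) → ((-0.2457 + 0.272i), (-0.2457 - 0.272i))
(|100⟩, |101⟩): (a, b) = (0.8307i, 0) → (0.5874i, 0.5874i)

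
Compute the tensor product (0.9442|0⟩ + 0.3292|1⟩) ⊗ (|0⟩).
0.9442|00⟩ + 0.3292|10⟩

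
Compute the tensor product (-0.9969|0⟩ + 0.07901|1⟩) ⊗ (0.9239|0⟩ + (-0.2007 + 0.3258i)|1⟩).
-0.921|00⟩ + (0.2001 - 0.3248i)|01⟩ + 0.073|10⟩ + (-0.01586 + 0.02574i)|11⟩

amp(|b₁b₂…⟩) = product of the factor amplitudes for bits b₁, b₂, …; only kets whose every factor amplitude is nonzero survive.
|00⟩: (-0.9969)(0.9239) = -0.921
|01⟩: (-0.9969)(-0.2007 + 0.3258i) = (0.2001 - 0.3248i)
|10⟩: (0.07901)(0.9239) = 0.073
|11⟩: (0.07901)(-0.2007 + 0.3258i) = (-0.01586 + 0.02574i)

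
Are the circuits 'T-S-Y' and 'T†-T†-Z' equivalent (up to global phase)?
No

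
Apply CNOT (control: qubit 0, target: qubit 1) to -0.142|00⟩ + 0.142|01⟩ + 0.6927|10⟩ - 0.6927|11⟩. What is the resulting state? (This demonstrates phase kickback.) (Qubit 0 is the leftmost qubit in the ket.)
-0.142|00⟩ + 0.142|01⟩ - 0.6927|10⟩ + 0.6927|11⟩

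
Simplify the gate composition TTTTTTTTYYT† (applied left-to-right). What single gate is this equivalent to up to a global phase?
T†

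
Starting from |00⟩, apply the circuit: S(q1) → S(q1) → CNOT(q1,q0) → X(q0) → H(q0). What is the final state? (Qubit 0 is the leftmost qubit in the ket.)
1/√2|00⟩ - 1/√2|10⟩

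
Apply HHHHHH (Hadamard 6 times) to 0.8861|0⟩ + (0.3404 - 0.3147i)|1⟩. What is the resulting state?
0.8861|0⟩ + (0.3404 - 0.3147i)|1⟩

H² = I, so an even number of Hadamards cancels: H^6 = I and the state is unchanged.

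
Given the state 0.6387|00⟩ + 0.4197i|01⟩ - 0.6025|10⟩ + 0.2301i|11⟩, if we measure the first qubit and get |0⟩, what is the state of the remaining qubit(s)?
0.8357|0⟩ + 0.5492i|1⟩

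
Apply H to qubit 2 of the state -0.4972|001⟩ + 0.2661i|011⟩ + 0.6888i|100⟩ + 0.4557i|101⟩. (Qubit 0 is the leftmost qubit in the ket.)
-0.3516|000⟩ + 0.3516|001⟩ + 0.1882i|010⟩ - 0.1882i|011⟩ + 0.8093i|100⟩ + 0.1648i|101⟩

H on qubit 2 mixes each pair of kets that differ only in qubit 2: amplitudes (a, b) of (|…0…⟩, |…1…⟩) become ((a + b)/√2, (a − b)/√2). Kets absent from the input have amplitude 0.
(|000⟩, |001⟩): (a, b) = (0, -0.4972) → (-0.3516, 0.3516)
(|010⟩, |011⟩): (a, b) = (0, 0.2661i) → (0.1882i, -0.1882i)
(|100⟩, |101⟩): (a, b) = (0.6888i, 0.4557i) → (0.8093i, 0.1648i)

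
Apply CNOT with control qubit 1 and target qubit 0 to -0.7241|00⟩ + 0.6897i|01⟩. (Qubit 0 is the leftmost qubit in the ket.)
-0.7241|00⟩ + 0.6897i|11⟩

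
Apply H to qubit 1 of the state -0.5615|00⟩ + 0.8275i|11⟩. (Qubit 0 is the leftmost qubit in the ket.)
-0.397|00⟩ - 0.397|01⟩ + 0.5851i|10⟩ - 0.5851i|11⟩

H on qubit 1 mixes each pair of kets that differ only in qubit 1: amplitudes (a, b) of (|…0…⟩, |…1…⟩) become ((a + b)/√2, (a − b)/√2). Kets absent from the input have amplitude 0.
(|00⟩, |01⟩): (a, b) = (-0.5615, 0) → (-0.397, -0.397)
(|10⟩, |11⟩): (a, b) = (0, 0.8275i) → (0.5851i, -0.5851i)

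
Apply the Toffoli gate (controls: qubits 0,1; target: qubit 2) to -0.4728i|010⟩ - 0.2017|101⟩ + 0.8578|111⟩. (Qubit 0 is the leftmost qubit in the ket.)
-0.4728i|010⟩ - 0.2017|101⟩ + 0.8578|110⟩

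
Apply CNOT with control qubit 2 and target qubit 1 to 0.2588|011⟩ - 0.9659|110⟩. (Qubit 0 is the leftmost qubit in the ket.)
0.2588|001⟩ - 0.9659|110⟩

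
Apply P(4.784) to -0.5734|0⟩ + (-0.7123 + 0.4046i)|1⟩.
-0.5734|0⟩ + (0.3526 + 0.7394i)|1⟩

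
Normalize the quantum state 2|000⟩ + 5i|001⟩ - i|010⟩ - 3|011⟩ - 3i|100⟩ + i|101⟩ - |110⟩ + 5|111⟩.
0.2309|000⟩ + (1/√3)i|001⟩ - 0.1155i|010⟩ - 0.3464|011⟩ - 0.3464i|100⟩ + 0.1155i|101⟩ - 0.1155|110⟩ + 1/√3|111⟩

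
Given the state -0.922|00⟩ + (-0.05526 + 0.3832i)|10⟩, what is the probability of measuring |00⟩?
0.8501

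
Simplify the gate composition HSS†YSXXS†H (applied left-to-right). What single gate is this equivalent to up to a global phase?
Y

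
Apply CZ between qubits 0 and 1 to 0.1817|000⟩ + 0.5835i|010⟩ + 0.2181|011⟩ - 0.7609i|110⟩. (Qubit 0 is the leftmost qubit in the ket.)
0.1817|000⟩ + 0.5835i|010⟩ + 0.2181|011⟩ + 0.7609i|110⟩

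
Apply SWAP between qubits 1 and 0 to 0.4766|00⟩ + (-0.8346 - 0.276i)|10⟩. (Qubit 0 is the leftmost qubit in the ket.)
0.4766|00⟩ + (-0.8346 - 0.276i)|01⟩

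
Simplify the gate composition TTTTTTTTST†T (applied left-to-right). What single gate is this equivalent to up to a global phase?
S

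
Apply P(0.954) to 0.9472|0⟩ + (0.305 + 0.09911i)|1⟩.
0.9472|0⟩ + (0.09557 + 0.3061i)|1⟩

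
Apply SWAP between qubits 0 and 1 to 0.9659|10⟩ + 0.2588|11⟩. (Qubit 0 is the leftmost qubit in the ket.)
0.9659|01⟩ + 0.2588|11⟩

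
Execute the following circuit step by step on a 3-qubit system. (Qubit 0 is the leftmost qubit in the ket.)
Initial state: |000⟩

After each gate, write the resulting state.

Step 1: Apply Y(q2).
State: i|001⟩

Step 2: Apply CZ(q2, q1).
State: i|001⟩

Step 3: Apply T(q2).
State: (-1/√2 + (1/√2)i)|001⟩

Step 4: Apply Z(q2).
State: (1/√2 - (1/√2)i)|001⟩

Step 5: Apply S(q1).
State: (1/√2 - (1/√2)i)|001⟩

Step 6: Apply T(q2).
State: |001⟩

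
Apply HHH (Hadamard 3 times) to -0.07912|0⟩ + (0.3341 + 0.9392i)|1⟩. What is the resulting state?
(0.1803 + 0.6641i)|0⟩ + (-0.2922 - 0.6641i)|1⟩

H² = I, so H^3 = H: a single Hadamard. With (a, b) = (-0.07912, (0.3341 + 0.9392i)), H gives ((a + b)/√2, (a − b)/√2) = ((0.1803 + 0.6641i), (-0.2922 - 0.6641i)).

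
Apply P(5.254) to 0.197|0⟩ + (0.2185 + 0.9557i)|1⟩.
0.197|0⟩ + (0.9316 + 0.3055i)|1⟩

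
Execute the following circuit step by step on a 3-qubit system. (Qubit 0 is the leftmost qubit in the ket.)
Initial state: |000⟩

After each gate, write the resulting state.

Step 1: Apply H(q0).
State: 1/√2|000⟩ + 1/√2|100⟩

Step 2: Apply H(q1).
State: 1/2|000⟩ + 1/2|010⟩ + 1/2|100⟩ + 1/2|110⟩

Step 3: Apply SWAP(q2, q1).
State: 1/2|000⟩ + 1/2|001⟩ + 1/2|100⟩ + 1/2|101⟩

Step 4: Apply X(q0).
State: 1/2|000⟩ + 1/2|001⟩ + 1/2|100⟩ + 1/2|101⟩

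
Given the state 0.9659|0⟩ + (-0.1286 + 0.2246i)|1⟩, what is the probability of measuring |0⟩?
0.933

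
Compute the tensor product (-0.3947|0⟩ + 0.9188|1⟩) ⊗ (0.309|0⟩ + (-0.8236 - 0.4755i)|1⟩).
-0.122|00⟩ + (0.3251 + 0.1877i)|01⟩ + 0.2839|10⟩ + (-0.7567 - 0.4369i)|11⟩

amp(|b₁b₂…⟩) = product of the factor amplitudes for bits b₁, b₂, …; only kets whose every factor amplitude is nonzero survive.
|00⟩: (-0.3947)(0.309) = -0.122
|01⟩: (-0.3947)(-0.8236 - 0.4755i) = (0.3251 + 0.1877i)
|10⟩: (0.9188)(0.309) = 0.2839
|11⟩: (0.9188)(-0.8236 - 0.4755i) = (-0.7567 - 0.4369i)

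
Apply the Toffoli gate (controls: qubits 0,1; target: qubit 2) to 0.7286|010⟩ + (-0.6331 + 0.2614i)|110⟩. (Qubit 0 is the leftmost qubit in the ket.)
0.7286|010⟩ + (-0.6331 + 0.2614i)|111⟩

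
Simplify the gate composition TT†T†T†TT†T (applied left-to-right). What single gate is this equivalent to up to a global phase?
T†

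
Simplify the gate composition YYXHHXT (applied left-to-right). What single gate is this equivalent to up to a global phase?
T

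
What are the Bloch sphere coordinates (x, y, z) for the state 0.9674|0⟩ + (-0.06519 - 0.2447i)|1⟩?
(-0.1261, -0.4734, 0.8717)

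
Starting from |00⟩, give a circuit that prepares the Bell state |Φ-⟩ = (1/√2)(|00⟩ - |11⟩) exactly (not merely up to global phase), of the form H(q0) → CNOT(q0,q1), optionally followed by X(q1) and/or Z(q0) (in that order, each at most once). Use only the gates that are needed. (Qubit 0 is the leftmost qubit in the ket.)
H(q0) → CNOT(q0,q1) → Z(q0)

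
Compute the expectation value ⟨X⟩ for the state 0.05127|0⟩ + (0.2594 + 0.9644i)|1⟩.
0.0266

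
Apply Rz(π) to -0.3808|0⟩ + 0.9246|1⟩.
0.3808i|0⟩ + 0.9246i|1⟩

Rz(π) = [[e^(−iθ/2), 0], [0, e^(iθ/2)]] with e^(±iθ/2) = cos(θ/2) ± i·sin(θ/2); θ = π, cos(θ/2) ≈ 0, sin(θ/2) ≈ 1.
With a = amp(|0⟩) = -0.3808 and b = amp(|1⟩) = 0.9246:
new amp(|0⟩) = (-i)·a = 0.3808i
new amp(|1⟩) = (i)·b = 0.9246i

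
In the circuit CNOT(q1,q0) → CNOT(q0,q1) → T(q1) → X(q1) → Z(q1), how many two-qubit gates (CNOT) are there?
2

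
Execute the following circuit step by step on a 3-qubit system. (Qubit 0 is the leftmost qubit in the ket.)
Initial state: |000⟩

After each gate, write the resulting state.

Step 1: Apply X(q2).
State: |001⟩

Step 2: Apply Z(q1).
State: |001⟩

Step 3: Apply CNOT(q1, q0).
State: |001⟩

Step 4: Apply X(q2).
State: |000⟩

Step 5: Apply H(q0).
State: 1/√2|000⟩ + 1/√2|100⟩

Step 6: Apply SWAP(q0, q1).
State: 1/√2|000⟩ + 1/√2|010⟩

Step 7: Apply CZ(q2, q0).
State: 1/√2|000⟩ + 1/√2|010⟩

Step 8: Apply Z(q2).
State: 1/√2|000⟩ + 1/√2|010⟩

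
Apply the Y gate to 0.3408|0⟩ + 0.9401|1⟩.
-0.9401i|0⟩ + 0.3408i|1⟩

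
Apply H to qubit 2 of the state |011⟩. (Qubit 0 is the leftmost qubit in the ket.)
1/√2|010⟩ - 1/√2|011⟩

H on qubit 2 mixes each pair of kets that differ only in qubit 2: amplitudes (a, b) of (|…0…⟩, |…1…⟩) become ((a + b)/√2, (a − b)/√2). Kets absent from the input have amplitude 0.
(|010⟩, |011⟩): (a, b) = (0, 1) → (1/√2, -1/√2)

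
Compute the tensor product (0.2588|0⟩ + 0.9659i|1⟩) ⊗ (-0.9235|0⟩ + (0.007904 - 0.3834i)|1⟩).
-0.239|00⟩ + (0.002046 - 0.09922i)|01⟩ - 0.892i|10⟩ + (0.3703 + 0.007634i)|11⟩

amp(|b₁b₂…⟩) = product of the factor amplitudes for bits b₁, b₂, …; only kets whose every factor amplitude is nonzero survive.
|00⟩: (0.2588)(-0.9235) = -0.239
|01⟩: (0.2588)(0.007904 - 0.3834i) = (0.002046 - 0.09922i)
|10⟩: (0.9659i)(-0.9235) = -0.892i
|11⟩: (0.9659i)(0.007904 - 0.3834i) = (0.3703 + 0.007634i)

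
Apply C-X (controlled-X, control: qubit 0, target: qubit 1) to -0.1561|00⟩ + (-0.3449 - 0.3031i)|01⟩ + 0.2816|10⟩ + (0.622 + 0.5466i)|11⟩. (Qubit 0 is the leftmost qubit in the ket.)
-0.1561|00⟩ + (-0.3449 - 0.3031i)|01⟩ + (0.622 + 0.5466i)|10⟩ + 0.2816|11⟩

C-X leaves the control-|0⟩ kets |00⟩, |01⟩ unchanged and applies X to qubit 1 on the control-|1⟩ pair (|10⟩, |11⟩).
X = [[0, 1], [1, 0]].
With a = amp(|10⟩) = 0.2816 and b = amp(|11⟩) = (0.622 + 0.5466i):
new amp(|10⟩) = (1)·b = (0.622 + 0.5466i)
new amp(|11⟩) = (1)·a = 0.2816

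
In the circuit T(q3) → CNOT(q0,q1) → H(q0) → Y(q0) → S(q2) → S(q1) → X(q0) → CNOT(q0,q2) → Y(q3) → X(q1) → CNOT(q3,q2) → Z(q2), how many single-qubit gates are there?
9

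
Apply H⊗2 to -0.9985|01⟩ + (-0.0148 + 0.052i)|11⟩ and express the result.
(-0.5067 + 0.026i)|00⟩ + (0.5067 - 0.026i)|01⟩ + (-0.4919 - 0.026i)|10⟩ + (0.4919 + 0.026i)|11⟩

H⊗2 gives amp(|y⟩) = (1/2) Σ_x (−1)^(x·y) amp(|x⟩), where x·y is the number of positions in which both x and y have a 1.
|00⟩: (-0.9985 + (-0.0148 + 0.052i))/2 = (-0.5067 + 0.026i)
|01⟩: (0.9985 - (-0.0148 + 0.052i))/2 = (0.5067 - 0.026i)
|10⟩: (-0.9985 - (-0.0148 + 0.052i))/2 = (-0.4919 - 0.026i)
|11⟩: (0.9985 + (-0.0148 + 0.052i))/2 = (0.4919 + 0.026i)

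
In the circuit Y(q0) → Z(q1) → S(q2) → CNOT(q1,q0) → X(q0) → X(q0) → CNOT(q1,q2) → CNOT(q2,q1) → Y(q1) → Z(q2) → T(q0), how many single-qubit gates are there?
8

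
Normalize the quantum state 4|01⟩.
|01⟩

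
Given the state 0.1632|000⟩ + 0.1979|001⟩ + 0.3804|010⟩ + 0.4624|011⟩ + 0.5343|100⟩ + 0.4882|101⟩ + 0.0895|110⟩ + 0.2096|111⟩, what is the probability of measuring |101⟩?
0.2383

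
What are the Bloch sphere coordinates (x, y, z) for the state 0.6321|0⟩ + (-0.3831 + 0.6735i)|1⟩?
(-0.4843, 0.8514, -0.2008)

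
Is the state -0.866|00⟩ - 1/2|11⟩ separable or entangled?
Entangled

Writing the state as a|00⟩ + b|01⟩ + c|10⟩ + d|11⟩, it is a product state iff ad − bc = 0.
Here (a, b, c, d) = (-0.866, 0, 0, -1/2): ad − bc = (-0.866)(-1/2) − (0)(0) = 0.433 ≠ 0, so the state is entangled.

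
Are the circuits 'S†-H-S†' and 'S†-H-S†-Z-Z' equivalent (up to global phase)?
Yes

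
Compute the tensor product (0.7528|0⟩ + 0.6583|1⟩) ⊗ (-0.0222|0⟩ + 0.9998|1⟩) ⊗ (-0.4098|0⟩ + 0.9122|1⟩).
0.006849|000⟩ - 0.01524|001⟩ - 0.3084|010⟩ + 0.6866|011⟩ + 0.005989|100⟩ - 0.01333|101⟩ - 0.2697|110⟩ + 0.6004|111⟩

amp(|b₁b₂…⟩) = product of the factor amplitudes for bits b₁, b₂, …; only kets whose every factor amplitude is nonzero survive.
|000⟩: (0.7528)(-0.0222)(-0.4098) = 0.006849
|001⟩: (0.7528)(-0.0222)(0.9122) = -0.01524
|010⟩: (0.7528)(0.9998)(-0.4098) = -0.3084
|011⟩: (0.7528)(0.9998)(0.9122) = 0.6866
|100⟩: (0.6583)(-0.0222)(-0.4098) = 0.005989
|101⟩: (0.6583)(-0.0222)(0.9122) = -0.01333
|110⟩: (0.6583)(0.9998)(-0.4098) = -0.2697
|111⟩: (0.6583)(0.9998)(0.9122) = 0.6004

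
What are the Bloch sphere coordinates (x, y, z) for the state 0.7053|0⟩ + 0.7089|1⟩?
(1, 0, -0.005091)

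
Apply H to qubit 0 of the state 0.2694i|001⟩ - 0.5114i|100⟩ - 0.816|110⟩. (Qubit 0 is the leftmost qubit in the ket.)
-0.3616i|000⟩ + 0.1905i|001⟩ - 0.577|010⟩ + 0.3616i|100⟩ + 0.1905i|101⟩ + 0.577|110⟩

H on qubit 0 mixes each pair of kets that differ only in qubit 0: amplitudes (a, b) of (|…0…⟩, |…1…⟩) become ((a + b)/√2, (a − b)/√2). Kets absent from the input have amplitude 0.
(|000⟩, |100⟩): (a, b) = (0, -0.5114i) → (-0.3616i, 0.3616i)
(|001⟩, |101⟩): (a, b) = (0.2694i, 0) → (0.1905i, 0.1905i)
(|010⟩, |110⟩): (a, b) = (0, -0.816) → (-0.577, 0.577)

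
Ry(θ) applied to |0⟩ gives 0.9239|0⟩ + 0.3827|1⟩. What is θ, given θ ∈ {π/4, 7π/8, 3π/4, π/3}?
π/4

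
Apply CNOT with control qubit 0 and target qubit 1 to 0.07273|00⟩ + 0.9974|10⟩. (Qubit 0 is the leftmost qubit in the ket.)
0.07273|00⟩ + 0.9974|11⟩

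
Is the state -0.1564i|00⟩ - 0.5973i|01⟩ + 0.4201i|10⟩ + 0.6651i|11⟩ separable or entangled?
Entangled

Writing the state as a|00⟩ + b|01⟩ + c|10⟩ + d|11⟩, it is a product state iff ad − bc = 0.
Here (a, b, c, d) = (-0.1564i, -0.5973i, 0.4201i, 0.6651i): ad − bc = (-0.1564i)(0.6651i) − (-0.5973i)(0.4201i) = -0.1469 ≠ 0, so the state is entangled.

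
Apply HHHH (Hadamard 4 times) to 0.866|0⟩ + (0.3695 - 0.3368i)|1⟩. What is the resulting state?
0.866|0⟩ + (0.3695 - 0.3368i)|1⟩

H² = I, so an even number of Hadamards cancels: H^4 = I and the state is unchanged.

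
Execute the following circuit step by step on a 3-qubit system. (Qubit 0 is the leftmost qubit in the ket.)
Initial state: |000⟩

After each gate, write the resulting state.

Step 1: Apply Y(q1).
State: i|010⟩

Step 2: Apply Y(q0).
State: -|110⟩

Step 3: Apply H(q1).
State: -1/√2|100⟩ + 1/√2|110⟩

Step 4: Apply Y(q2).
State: -(1/√2)i|101⟩ + (1/√2)i|111⟩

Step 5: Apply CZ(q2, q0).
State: (1/√2)i|101⟩ - (1/√2)i|111⟩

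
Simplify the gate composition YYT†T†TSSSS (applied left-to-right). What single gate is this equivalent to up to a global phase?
T†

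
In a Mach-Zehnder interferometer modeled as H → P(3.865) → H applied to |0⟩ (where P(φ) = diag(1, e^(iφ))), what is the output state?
(0.1252 - 0.331i)|0⟩ + (0.8748 + 0.331i)|1⟩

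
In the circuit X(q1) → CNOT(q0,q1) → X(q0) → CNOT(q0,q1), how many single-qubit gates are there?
2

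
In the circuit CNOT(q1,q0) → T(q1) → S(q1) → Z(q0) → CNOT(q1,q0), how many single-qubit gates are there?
3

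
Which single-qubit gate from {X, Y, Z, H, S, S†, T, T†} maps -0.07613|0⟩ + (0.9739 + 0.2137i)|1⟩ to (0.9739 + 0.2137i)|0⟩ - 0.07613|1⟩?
X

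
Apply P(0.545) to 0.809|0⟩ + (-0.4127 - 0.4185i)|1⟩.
0.809|0⟩ + (-0.136 - 0.5718i)|1⟩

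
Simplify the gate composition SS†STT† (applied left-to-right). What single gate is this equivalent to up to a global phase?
S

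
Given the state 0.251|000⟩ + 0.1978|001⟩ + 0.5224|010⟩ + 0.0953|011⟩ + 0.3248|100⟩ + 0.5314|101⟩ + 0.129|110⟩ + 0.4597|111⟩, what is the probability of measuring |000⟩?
0.063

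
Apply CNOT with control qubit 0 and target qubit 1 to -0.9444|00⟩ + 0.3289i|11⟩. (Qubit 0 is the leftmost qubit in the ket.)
-0.9444|00⟩ + 0.3289i|10⟩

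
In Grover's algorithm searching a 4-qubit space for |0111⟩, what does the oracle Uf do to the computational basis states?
Uf|x⟩ = -|x⟩ if x = 0111, else |x⟩ (phase flip on target)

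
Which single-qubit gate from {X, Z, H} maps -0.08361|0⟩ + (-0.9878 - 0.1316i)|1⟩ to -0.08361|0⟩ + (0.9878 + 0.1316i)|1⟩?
Z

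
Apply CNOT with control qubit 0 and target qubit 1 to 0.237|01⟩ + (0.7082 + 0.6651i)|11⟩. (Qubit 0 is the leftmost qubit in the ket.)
0.237|01⟩ + (0.7082 + 0.6651i)|10⟩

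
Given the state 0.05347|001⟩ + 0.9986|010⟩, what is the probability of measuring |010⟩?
0.9972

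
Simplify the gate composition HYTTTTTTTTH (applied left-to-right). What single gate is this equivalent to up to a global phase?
Y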